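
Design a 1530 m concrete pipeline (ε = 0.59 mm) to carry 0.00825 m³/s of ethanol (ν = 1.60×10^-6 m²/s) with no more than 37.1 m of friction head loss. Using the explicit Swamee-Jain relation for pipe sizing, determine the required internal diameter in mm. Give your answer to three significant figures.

Swamee-Jain (Type III): D = 0.66·[ε^1.25·(LQ²/(gh_f))^4.75 + ν·Q^9.4·(L/(gh_f))^5.2]^0.04
LQ²/(gh_f) = 2.861×10^-4; L/(gh_f) = 4.204
Term 1 = ε^1.25·(…)^4.75 = 1.36×10^-21; Term 2 = ν·Q^9.4·(…)^5.2 = 7.27×10^-23
D = 0.66·(1.36×10^-21 + 7.27×10^-23)^0.04 = 0.09677 m = 96.8 mm
Check: V = 1.12 m/s, Re = 6.78×10^4, f = 0.03379, h_f = 34.3 m ≈ 37.1 m ✓

D ≈ 96.8 mm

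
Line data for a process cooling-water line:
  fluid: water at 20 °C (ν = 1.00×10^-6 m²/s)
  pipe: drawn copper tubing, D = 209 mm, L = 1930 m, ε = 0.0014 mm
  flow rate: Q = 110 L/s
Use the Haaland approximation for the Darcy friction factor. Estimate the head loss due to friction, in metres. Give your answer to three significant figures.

V = 4Q/(πD²) = 4·0.110/(π·0.209²) = 3.206 m/s
Re = VD/ν = 3.206·0.209/1.00×10^-6 = 6.70×10^5 → turbulent
ε/D = 0.0014/209 = 6.70×10^-6
Haaland: f = 0.01250
h_f = f(L/D)V²/(2g) = 0.01250·(1930/0.209)·3.206²/(2·9.81) = 60.47 m

h_f ≈ 60.5 m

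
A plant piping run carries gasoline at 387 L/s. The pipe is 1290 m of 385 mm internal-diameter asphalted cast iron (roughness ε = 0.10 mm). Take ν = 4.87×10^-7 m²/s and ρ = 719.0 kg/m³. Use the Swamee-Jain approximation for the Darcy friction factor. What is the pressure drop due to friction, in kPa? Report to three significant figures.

Δp ≈ 198 kPa

V = 4Q/(πD²) = 4·0.387/(π·0.385²) = 3.324 m/s
Re = VD/ν = 3.324·0.385/4.87×10^-7 = 2.63×10^6 → turbulent
ε/D = 0.10/385 = 2.60×10^-4
Swamee-Jain: f = 0.01489
h_f = f(L/D)V²/(2g) = 0.01489·(1290/0.385)·3.324²/(2·9.81) = 28.09 m
Δp = ρg·h_f = 719.0·9.81·28.09 = 198.2 kPa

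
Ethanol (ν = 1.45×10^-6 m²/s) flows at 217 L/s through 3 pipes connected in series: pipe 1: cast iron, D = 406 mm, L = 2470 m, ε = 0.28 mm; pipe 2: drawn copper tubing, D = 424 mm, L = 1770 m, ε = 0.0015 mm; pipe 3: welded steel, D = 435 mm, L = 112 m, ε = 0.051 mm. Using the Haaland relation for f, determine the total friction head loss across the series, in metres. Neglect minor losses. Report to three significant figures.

Pipe 1: V = 1.676 m/s, Re = 4.69×10^5, ε/D = 6.90×10^-4, f = 0.01873, h_1 = f(L/D)V²/2g = 16.32 m
Pipe 2: V = 1.537 m/s, Re = 4.49×10^5, ε/D = 3.54×10^-6, f = 0.01335, h_2 = f(L/D)V²/2g = 6.710 m
Pipe 3: V = 1.460 m/s, Re = 4.38×10^5, ε/D = 1.17×10^-4, f = 0.01467, h_3 = f(L/D)V²/2g = 0.4104 m
Series → Q common, losses add: H = Σh = 23.44 m

H ≈ 23.4 m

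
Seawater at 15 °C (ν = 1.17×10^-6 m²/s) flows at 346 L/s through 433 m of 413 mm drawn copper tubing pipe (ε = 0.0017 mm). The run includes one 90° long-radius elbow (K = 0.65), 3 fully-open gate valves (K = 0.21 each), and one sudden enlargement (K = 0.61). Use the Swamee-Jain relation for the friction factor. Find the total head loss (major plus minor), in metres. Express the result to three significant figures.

H_L ≈ 4.88 m

V = 4Q/(πD²) = 2.583 m/s; V²/2g = 0.3400 m
Re = 9.12×10^5, ε/D = 4.12×10^-6 → f = 0.01189 (Swamee-Jain)
Major: h_f = f(L/D)·V²/2g = 0.01189·1048·0.3400 = 4.237 m
Minor: ΣK = 1.89; h_m = ΣK·V²/2g = 0.6426 m
Total H_L = 4.237 + 0.6426 = 4.880 m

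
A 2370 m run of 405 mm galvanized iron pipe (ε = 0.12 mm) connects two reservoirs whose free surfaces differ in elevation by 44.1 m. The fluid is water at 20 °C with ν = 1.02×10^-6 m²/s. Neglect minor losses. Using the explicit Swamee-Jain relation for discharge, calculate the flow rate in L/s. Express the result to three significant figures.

Swamee-Jain (Type II): Q = -0.965·√(gD⁵h_f/L)·ln[ε/(3.7D) + √(3.17ν²L/(gD³h_f))]
√(gD⁵h_f/L) = √(9.81·0.405⁵·44.1/2370) = 0.04460
ε/(3.7D) = 8.01×10^-5; √(3.17ν²L/(gD³h_f)) = 1.65×10^-5
Q = -0.965·0.04460·ln(9.657×10^-5) = 0.3979 m³/s
Check: V = 3.09 m/s, Re = 1.23×10^6, f = 0.01559, h_f = 44.4 m ≈ 44.1 m ✓

Q ≈ 398 L/s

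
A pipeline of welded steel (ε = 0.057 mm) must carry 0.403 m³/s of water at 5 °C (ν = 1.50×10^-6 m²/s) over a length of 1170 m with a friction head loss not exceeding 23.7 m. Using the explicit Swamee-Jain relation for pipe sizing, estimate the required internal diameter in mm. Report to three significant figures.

Swamee-Jain (Type III): D = 0.66·[ε^1.25·(LQ²/(gh_f))^4.75 + ν·Q^9.4·(L/(gh_f))^5.2]^0.04
LQ²/(gh_f) = 0.8173; L/(gh_f) = 5.032
Term 1 = ε^1.25·(…)^4.75 = 1.90×10^-6; Term 2 = ν·Q^9.4·(…)^5.2 = 1.30×10^-6
D = 0.66·(1.90×10^-6 + 1.30×10^-6)^0.04 = 0.3979 m = 398 mm
Check: V = 3.24 m/s, Re = 8.60×10^5, f = 0.01426, h_f = 22.4 m ≈ 23.7 m ✓

D ≈ 398 mm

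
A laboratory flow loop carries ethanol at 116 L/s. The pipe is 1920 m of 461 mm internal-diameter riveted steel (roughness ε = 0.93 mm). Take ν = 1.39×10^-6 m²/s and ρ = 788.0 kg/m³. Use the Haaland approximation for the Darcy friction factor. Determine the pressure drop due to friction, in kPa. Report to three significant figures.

V = 4Q/(πD²) = 4·0.116/(π·0.461²) = 0.6950 m/s
Re = VD/ν = 0.6950·0.461/1.39×10^-6 = 2.30×10^5 → turbulent
ε/D = 0.93/461 = 0.00202
Haaland: f = 0.02420
h_f = f(L/D)V²/(2g) = 0.02420·(1920/0.461)·0.6950²/(2·9.81) = 2.481 m
Δp = ρg·h_f = 788.0·9.81·2.481 = 19.18 kPa

Δp ≈ 19.2 kPa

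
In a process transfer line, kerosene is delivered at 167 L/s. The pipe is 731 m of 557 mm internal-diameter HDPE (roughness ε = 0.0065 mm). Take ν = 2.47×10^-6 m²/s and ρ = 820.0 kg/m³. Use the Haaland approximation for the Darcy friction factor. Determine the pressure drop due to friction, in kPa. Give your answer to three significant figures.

Δp ≈ 4.14 kPa

V = 4Q/(πD²) = 4·0.167/(π·0.557²) = 0.6854 m/s
Re = VD/ν = 0.6854·0.557/2.47×10^-6 = 1.55×10^5 → turbulent
ε/D = 0.0065/557 = 1.17×10^-5
Haaland: f = 0.01637
h_f = f(L/D)V²/(2g) = 0.01637·(731/0.557)·0.6854²/(2·9.81) = 0.5142 m
Δp = ρg·h_f = 820.0·9.81·0.5142 = 4.136 kPa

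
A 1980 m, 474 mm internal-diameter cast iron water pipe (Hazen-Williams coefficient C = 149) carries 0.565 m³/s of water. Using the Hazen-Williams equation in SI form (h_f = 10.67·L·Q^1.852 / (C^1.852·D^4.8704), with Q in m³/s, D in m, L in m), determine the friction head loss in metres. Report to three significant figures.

h_f = 10.67·1980·0.565^1.852 / (149^1.852·0.474^4.8704) = 26.30 m

h_f ≈ 26.3 m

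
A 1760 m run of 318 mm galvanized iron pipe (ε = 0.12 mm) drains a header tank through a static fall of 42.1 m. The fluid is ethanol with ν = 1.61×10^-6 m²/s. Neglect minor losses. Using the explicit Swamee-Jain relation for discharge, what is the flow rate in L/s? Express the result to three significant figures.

Swamee-Jain (Type II): Q = -0.965·√(gD⁵h_f/L)·ln[ε/(3.7D) + √(3.17ν²L/(gD³h_f))]
√(gD⁵h_f/L) = √(9.81·0.318⁵·42.1/1760) = 0.02762
ε/(3.7D) = 1.02×10^-4; √(3.17ν²L/(gD³h_f)) = 3.30×10^-5
Q = -0.965·0.02762·ln(1.350×10^-4) = 0.2375 m³/s
Check: V = 2.99 m/s, Re = 5.91×10^5, f = 0.01680, h_f = 42.4 m ≈ 42.1 m ✓

Q ≈ 238 L/s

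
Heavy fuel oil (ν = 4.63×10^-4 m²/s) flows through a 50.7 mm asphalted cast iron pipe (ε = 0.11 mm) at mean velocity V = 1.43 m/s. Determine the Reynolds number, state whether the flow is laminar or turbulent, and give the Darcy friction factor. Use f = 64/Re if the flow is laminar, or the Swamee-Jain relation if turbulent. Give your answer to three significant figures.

Re ≈ 157; laminar; f = 64/Re ≈ 0.409

Re = VD/ν = 1.430·0.0507/4.63×10^-4 = 157
Re < 2300 → laminar → f = 64/Re = 0.4087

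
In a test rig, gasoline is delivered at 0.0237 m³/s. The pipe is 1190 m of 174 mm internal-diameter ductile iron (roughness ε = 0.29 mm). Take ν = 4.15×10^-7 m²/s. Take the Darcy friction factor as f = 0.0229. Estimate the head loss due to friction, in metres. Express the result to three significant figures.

V = 4Q/(πD²) = 4·0.0237/(π·0.174²) = 0.9967 m/s
h_f = f(L/D)V²/(2g) = 0.02290·(1190/0.174)·0.9967²/(2·9.81) = 7.930 m

h_f ≈ 7.93 m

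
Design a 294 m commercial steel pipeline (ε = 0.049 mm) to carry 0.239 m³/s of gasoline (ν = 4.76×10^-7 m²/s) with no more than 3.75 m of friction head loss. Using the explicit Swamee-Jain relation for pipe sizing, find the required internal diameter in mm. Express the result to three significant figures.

D ≈ 350 mm

Swamee-Jain (Type III): D = 0.66·[ε^1.25·(LQ²/(gh_f))^4.75 + ν·Q^9.4·(L/(gh_f))^5.2]^0.04
LQ²/(gh_f) = 0.4565; L/(gh_f) = 7.992
Term 1 = ε^1.25·(…)^4.75 = 9.89×10^-8; Term 2 = ν·Q^9.4·(…)^5.2 = 3.38×10^-8
D = 0.66·(9.89×10^-8 + 3.38×10^-8)^0.04 = 0.3503 m = 350 mm
Check: V = 2.48 m/s, Re = 1.82×10^6, f = 0.01357, h_f = 3.57 m ≈ 3.75 m ✓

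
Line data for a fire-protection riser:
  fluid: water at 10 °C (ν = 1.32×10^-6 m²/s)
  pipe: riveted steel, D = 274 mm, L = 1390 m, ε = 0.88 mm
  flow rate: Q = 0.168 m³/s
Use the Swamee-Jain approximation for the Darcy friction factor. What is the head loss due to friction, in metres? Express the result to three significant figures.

h_f ≈ 56.6 m

V = 4Q/(πD²) = 4·0.168/(π·0.274²) = 2.849 m/s
Re = VD/ν = 2.849·0.274/1.32×10^-6 = 5.91×10^5 → turbulent
ε/D = 0.88/274 = 0.00321
Swamee-Jain: f = 0.02699
h_f = f(L/D)V²/(2g) = 0.02699·(1390/0.274)·2.849²/(2·9.81) = 56.65 m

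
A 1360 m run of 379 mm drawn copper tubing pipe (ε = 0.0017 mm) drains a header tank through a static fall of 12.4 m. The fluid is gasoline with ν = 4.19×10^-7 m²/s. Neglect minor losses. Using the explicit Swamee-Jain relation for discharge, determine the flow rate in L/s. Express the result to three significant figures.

Swamee-Jain (Type II): Q = -0.965·√(gD⁵h_f/L)·ln[ε/(3.7D) + √(3.17ν²L/(gD³h_f))]
√(gD⁵h_f/L) = √(9.81·0.379⁵·12.4/1360) = 0.02645
ε/(3.7D) = 1.21×10^-6; √(3.17ν²L/(gD³h_f)) = 1.07×10^-5
Q = -0.965·0.02645·ln(1.190×10^-5) = 0.2894 m³/s
Check: V = 2.57 m/s, Re = 2.32×10^6, f = 0.01031, h_f = 12.4 m ≈ 12.4 m ✓

Q ≈ 289 L/s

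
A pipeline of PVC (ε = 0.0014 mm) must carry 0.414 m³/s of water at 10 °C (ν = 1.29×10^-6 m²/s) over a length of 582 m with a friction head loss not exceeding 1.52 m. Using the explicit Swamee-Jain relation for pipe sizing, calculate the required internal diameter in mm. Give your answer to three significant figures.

Swamee-Jain (Type III): D = 0.66·[ε^1.25·(LQ²/(gh_f))^4.75 + ν·Q^9.4·(L/(gh_f))^5.2]^0.04
LQ²/(gh_f) = 6.690; L/(gh_f) = 39.03
Term 1 = ε^1.25·(…)^4.75 = 4.01×10^-4; Term 2 = ν·Q^9.4·(…)^5.2 = 0.0611
D = 0.66·(4.01×10^-4 + 0.0611)^0.04 = 0.5903 m = 590 mm
Check: V = 1.51 m/s, Re = 6.92×10^5, f = 0.01241, h_f = 1.43 m ≈ 1.52 m ✓

D ≈ 590 mm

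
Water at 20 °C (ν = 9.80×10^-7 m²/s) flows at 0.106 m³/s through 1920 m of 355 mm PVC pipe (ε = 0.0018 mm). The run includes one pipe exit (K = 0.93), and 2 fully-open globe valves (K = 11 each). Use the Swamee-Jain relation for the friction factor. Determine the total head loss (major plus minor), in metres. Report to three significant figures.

H_L ≈ 5.70 m

V = 4Q/(πD²) = 1.071 m/s; V²/2g = 0.05845 m
Re = 3.88×10^5, ε/D = 5.07×10^-6 → f = 0.01378 (Swamee-Jain)
Major: h_f = f(L/D)·V²/2g = 0.01378·5408·0.05845 = 4.355 m
Minor: ΣK = 22.9; h_m = ΣK·V²/2g = 1.340 m
Total H_L = 4.355 + 1.340 = 5.696 m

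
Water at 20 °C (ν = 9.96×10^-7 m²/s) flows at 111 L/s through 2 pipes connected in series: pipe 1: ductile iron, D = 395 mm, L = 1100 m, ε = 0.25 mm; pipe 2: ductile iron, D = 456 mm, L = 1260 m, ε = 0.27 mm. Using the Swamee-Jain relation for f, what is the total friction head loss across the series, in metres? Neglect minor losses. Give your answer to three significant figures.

H ≈ 3.42 m

Pipe 1: V = 0.9058 m/s, Re = 3.59×10^5, ε/D = 6.33×10^-4, f = 0.01886, h_1 = f(L/D)V²/2g = 2.196 m
Pipe 2: V = 0.6797 m/s, Re = 3.11×10^5, ε/D = 5.92×10^-4, f = 0.01880, h_2 = f(L/D)V²/2g = 1.223 m
Series → Q common, losses add: H = Σh = 3.419 m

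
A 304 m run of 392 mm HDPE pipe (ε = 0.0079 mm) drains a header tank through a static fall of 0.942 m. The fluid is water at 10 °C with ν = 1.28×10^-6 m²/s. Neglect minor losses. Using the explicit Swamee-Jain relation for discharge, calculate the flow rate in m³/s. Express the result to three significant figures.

Swamee-Jain (Type II): Q = -0.965·√(gD⁵h_f/L)·ln[ε/(3.7D) + √(3.17ν²L/(gD³h_f))]
√(gD⁵h_f/L) = √(9.81·0.392⁵·0.942/304) = 0.01677
ε/(3.7D) = 5.45×10^-6; √(3.17ν²L/(gD³h_f)) = 5.33×10^-5
Q = -0.965·0.01677·ln(5.871×10^-5) = 0.1577 m³/s
Check: V = 1.31 m/s, Re = 4.00×10^5, f = 0.01391, h_f = 0.939 m ≈ 0.942 m ✓

Q ≈ 0.158 m³/s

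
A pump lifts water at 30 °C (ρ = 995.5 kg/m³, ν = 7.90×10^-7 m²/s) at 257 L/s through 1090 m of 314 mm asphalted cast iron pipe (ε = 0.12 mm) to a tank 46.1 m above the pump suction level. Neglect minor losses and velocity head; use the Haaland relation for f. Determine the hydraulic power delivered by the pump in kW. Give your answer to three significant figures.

V = 4Q/(πD²) = 3.319 m/s; Re = 1.32×10^6; ε/D = 3.82×10^-4; f = 0.01618
h_f = f(L/D)V²/2g = 31.53 m
Total head H = z + h_f = 46.1 + 31.53 = 77.63 m
P_hyd = ρgQH = 995.5·9.81·0.257·77.63 = 194.8 kW

P_hyd ≈ 195 kW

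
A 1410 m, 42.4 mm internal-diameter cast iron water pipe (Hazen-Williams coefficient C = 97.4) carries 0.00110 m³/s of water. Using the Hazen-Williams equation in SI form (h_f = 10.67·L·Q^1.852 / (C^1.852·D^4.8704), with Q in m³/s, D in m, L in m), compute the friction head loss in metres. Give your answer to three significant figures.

h_f ≈ 50.2 m

h_f = 10.67·1410·0.00110^1.852 / (97.4^1.852·0.0424^4.8704) = 50.18 m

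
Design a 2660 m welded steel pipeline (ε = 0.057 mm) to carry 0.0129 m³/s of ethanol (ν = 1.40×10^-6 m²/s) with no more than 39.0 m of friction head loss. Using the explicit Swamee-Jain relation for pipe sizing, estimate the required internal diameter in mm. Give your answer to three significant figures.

D ≈ 115 mm

Swamee-Jain (Type III): D = 0.66·[ε^1.25·(LQ²/(gh_f))^4.75 + ν·Q^9.4·(L/(gh_f))^5.2]^0.04
LQ²/(gh_f) = 0.001157; L/(gh_f) = 6.953
Term 1 = ε^1.25·(…)^4.75 = 5.57×10^-20; Term 2 = ν·Q^9.4·(…)^5.2 = 5.82×10^-20
D = 0.66·(5.57×10^-20 + 5.82×10^-20)^0.04 = 0.1153 m = 115 mm
Check: V = 1.24 m/s, Re = 1.02×10^5, f = 0.02035, h_f = 36.5 m ≈ 39.0 m ✓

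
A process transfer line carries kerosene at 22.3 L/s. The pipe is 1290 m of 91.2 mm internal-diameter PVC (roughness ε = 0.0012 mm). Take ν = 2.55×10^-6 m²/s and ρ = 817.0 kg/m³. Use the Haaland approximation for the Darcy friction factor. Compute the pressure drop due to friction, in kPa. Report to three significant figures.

V = 4Q/(πD²) = 4·0.0223/(π·0.0912²) = 3.414 m/s
Re = VD/ν = 3.414·0.0912/2.55×10^-6 = 1.22×10^5 → turbulent
ε/D = 0.0012/91.2 = 1.32×10^-5
Haaland: f = 0.01716
h_f = f(L/D)V²/(2g) = 0.01716·(1290/0.0912)·3.414²/(2·9.81) = 144.2 m
Δp = ρg·h_f = 817.0·9.81·144.2 = 1155 kPa

Δp ≈ 1160 kPa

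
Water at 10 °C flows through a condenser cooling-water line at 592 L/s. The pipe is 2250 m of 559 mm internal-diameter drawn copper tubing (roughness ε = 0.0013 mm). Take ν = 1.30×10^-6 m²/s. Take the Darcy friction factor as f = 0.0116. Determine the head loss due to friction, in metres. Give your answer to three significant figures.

V = 4Q/(πD²) = 4·0.592/(π·0.559²) = 2.412 m/s
h_f = f(L/D)V²/(2g) = 0.01160·(2250/0.559)·2.412²/(2·9.81) = 13.85 m

h_f ≈ 13.8 m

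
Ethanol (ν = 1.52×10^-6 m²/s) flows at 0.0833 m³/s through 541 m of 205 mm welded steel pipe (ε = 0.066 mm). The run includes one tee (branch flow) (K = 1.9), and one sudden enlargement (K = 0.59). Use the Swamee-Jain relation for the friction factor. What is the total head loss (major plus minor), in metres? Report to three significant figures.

H_L ≈ 15.4 m

V = 4Q/(πD²) = 2.524 m/s; V²/2g = 0.3246 m
Re = 3.40×10^5, ε/D = 3.22×10^-4 → f = 0.01703 (Swamee-Jain)
Major: h_f = f(L/D)·V²/2g = 0.01703·2639·0.3246 = 14.59 m
Minor: ΣK = 2.49; h_m = ΣK·V²/2g = 0.8083 m
Total H_L = 14.59 + 0.8083 = 15.40 m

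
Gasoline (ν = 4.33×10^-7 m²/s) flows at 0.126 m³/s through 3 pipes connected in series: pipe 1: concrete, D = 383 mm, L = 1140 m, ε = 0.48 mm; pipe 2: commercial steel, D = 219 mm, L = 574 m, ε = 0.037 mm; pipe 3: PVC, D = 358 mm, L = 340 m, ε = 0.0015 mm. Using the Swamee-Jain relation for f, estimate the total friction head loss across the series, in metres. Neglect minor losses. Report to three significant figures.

Pipe 1: V = 1.094 m/s, Re = 9.67×10^5, ε/D = 0.00125, f = 0.02111, h_1 = f(L/D)V²/2g = 3.831 m
Pipe 2: V = 3.345 m/s, Re = 1.69×10^6, ε/D = 1.69×10^-4, f = 0.01402, h_2 = f(L/D)V²/2g = 20.96 m
Pipe 3: V = 1.252 m/s, Re = 1.03×10^6, ε/D = 4.19×10^-6, f = 0.01165, h_3 = f(L/D)V²/2g = 0.8834 m
Series → Q common, losses add: H = Σh = 25.67 m

H ≈ 25.7 m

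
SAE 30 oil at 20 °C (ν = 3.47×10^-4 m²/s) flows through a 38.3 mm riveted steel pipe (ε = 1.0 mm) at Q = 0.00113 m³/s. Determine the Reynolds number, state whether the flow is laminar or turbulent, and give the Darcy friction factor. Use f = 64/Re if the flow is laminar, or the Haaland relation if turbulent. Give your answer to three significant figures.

V = 4Q/(πD²) = 0.9808 m/s
Re = VD/ν = 0.9808·0.0383/3.47×10^-4 = 108
Re < 2300 → laminar → f = 64/Re = 0.5912

Re ≈ 108; laminar; f = 64/Re ≈ 0.591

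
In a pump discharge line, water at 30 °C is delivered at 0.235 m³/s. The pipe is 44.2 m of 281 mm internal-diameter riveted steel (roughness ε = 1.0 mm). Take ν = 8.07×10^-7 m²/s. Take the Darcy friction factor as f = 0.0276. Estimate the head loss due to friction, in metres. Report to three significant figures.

V = 4Q/(πD²) = 4·0.235/(π·0.281²) = 3.789 m/s
h_f = f(L/D)V²/(2g) = 0.02760·(44.2/0.281)·3.789²/(2·9.81) = 3.177 m

h_f ≈ 3.18 m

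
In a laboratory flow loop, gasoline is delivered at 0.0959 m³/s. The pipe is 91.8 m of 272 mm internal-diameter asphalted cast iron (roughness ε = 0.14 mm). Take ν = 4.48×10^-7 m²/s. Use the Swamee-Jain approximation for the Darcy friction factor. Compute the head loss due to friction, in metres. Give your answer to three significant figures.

h_f ≈ 0.815 m

V = 4Q/(πD²) = 4·0.0959/(π·0.272²) = 1.650 m/s
Re = VD/ν = 1.650·0.272/4.48×10^-7 = 1.00×10^6 → turbulent
ε/D = 0.14/272 = 5.15×10^-4
Swamee-Jain: f = 0.01740
h_f = f(L/D)V²/(2g) = 0.01740·(91.8/0.272)·1.650²/(2·9.81) = 0.8152 m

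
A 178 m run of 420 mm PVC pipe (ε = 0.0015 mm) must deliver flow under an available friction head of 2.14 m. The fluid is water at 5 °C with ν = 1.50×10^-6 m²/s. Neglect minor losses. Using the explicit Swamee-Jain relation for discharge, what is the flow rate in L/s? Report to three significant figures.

Swamee-Jain (Type II): Q = -0.965·√(gD⁵h_f/L)·ln[ε/(3.7D) + √(3.17ν²L/(gD³h_f))]
√(gD⁵h_f/L) = √(9.81·0.420⁵·2.14/178) = 0.03926
ε/(3.7D) = 9.65×10^-7; √(3.17ν²L/(gD³h_f)) = 2.86×10^-5
Q = -0.965·0.03926·ln(2.954×10^-5) = 0.3952 m³/s
Check: V = 2.85 m/s, Re = 7.99×10^5, f = 0.01214, h_f = 2.13 m ≈ 2.14 m ✓

Q ≈ 395 L/s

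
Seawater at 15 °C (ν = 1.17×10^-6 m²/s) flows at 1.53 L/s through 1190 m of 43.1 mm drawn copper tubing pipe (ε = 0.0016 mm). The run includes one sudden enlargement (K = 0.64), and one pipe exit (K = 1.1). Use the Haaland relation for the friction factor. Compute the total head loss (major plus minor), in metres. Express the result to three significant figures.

H_L ≈ 34.2 m

V = 4Q/(πD²) = 1.049 m/s; V²/2g = 0.05605 m
Re = 3.86×10^4, ε/D = 3.71×10^-5 → f = 0.02205 (Haaland)
Major: h_f = f(L/D)·V²/2g = 0.02205·27610·0.05605 = 34.13 m
Minor: ΣK = 1.74; h_m = ΣK·V²/2g = 0.09753 m
Total H_L = 34.13 + 0.09753 = 34.22 m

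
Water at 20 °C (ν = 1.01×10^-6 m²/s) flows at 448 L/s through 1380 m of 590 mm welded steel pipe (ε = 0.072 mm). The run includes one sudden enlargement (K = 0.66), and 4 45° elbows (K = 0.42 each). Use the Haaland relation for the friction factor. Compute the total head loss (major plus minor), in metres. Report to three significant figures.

V = 4Q/(πD²) = 1.639 m/s; V²/2g = 0.1369 m
Re = 9.57×10^5, ε/D = 1.22×10^-4 → f = 0.01368 (Haaland)
Major: h_f = f(L/D)·V²/2g = 0.01368·2339·0.1369 = 4.380 m
Minor: ΣK = 2.34; h_m = ΣK·V²/2g = 0.3202 m
Total H_L = 4.380 + 0.3202 = 4.700 m

H_L ≈ 4.70 m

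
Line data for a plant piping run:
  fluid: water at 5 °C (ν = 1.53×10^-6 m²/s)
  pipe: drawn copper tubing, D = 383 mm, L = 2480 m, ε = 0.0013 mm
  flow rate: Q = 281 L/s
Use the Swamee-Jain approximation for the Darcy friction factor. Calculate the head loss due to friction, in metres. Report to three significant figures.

h_f ≈ 24.9 m

V = 4Q/(πD²) = 4·0.281/(π·0.383²) = 2.439 m/s
Re = VD/ν = 2.439·0.383/1.53×10^-6 = 6.11×10^5 → turbulent
ε/D = 0.0013/383 = 3.39×10^-6
Swamee-Jain: f = 0.01270
h_f = f(L/D)V²/(2g) = 0.01270·(2480/0.383)·2.439²/(2·9.81) = 24.93 m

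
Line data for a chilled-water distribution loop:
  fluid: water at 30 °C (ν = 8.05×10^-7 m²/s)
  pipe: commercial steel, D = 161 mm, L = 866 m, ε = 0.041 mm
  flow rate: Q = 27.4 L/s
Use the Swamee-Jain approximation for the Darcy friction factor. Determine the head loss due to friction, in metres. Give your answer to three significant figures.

V = 4Q/(πD²) = 4·0.0274/(π·0.161²) = 1.346 m/s
Re = VD/ν = 1.346·0.161/8.05×10^-7 = 2.69×10^5 → turbulent
ε/D = 0.041/161 = 2.55×10^-4
Swamee-Jain: f = 0.01692
h_f = f(L/D)V²/(2g) = 0.01692·(866/0.161)·1.346²/(2·9.81) = 8.403 m

h_f ≈ 8.40 m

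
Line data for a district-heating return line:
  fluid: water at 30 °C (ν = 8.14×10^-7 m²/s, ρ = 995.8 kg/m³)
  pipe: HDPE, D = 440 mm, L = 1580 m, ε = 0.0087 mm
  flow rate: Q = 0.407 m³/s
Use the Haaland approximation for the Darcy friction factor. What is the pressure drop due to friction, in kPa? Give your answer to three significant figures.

V = 4Q/(πD²) = 4·0.407/(π·0.440²) = 2.677 m/s
Re = VD/ν = 2.677·0.440/8.14×10^-7 = 1.45×10^6 → turbulent
ε/D = 0.0087/440 = 1.98×10^-5
Haaland: f = 0.01137
h_f = f(L/D)V²/(2g) = 0.01137·(1580/0.440)·2.677²/(2·9.81) = 14.91 m
Δp = ρg·h_f = 995.8·9.81·14.91 = 145.7 kPa

Δp ≈ 146 kPa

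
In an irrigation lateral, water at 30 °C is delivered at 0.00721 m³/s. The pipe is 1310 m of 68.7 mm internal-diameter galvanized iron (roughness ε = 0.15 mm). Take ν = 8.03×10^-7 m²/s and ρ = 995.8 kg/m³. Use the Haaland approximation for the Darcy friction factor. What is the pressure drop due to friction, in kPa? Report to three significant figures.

V = 4Q/(πD²) = 4·0.00721/(π·0.0687²) = 1.945 m/s
Re = VD/ν = 1.945·0.0687/8.03×10^-7 = 1.66×10^5 → turbulent
ε/D = 0.15/68.7 = 0.00218
Haaland: f = 0.02491
h_f = f(L/D)V²/(2g) = 0.02491·(1310/0.0687)·1.945²/(2·9.81) = 91.58 m
Δp = ρg·h_f = 995.8·9.81·91.58 = 894.7 kPa

Δp ≈ 895 kPa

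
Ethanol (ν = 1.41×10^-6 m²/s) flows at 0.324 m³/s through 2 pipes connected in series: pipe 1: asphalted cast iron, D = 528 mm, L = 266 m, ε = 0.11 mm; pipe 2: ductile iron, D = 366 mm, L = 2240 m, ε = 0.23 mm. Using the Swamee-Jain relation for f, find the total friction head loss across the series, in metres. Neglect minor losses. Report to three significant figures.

H ≈ 54.8 m

Pipe 1: V = 1.480 m/s, Re = 5.54×10^5, ε/D = 2.08×10^-4, f = 0.01546, h_1 = f(L/D)V²/2g = 0.8692 m
Pipe 2: V = 3.080 m/s, Re = 7.99×10^5, ε/D = 6.28×10^-4, f = 0.01822, h_2 = f(L/D)V²/2g = 53.91 m
Series → Q common, losses add: H = Σh = 54.78 m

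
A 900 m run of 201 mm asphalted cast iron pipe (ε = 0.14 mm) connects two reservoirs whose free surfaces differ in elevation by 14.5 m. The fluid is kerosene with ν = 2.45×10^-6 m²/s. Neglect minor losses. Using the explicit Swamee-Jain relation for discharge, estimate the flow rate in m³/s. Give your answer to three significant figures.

Q ≈ 0.0561 m³/s

Swamee-Jain (Type II): Q = -0.965·√(gD⁵h_f/L)·ln[ε/(3.7D) + √(3.17ν²L/(gD³h_f))]
√(gD⁵h_f/L) = √(9.81·0.201⁵·14.5/900) = 0.007201
ε/(3.7D) = 1.88×10^-4; √(3.17ν²L/(gD³h_f)) = 1.22×10^-4
Q = -0.965·0.007201·ln(3.100×10^-4) = 0.05614 m³/s
Check: V = 1.77 m/s, Re = 1.45×10^5, f = 0.02044, h_f = 14.6 m ≈ 14.5 m ✓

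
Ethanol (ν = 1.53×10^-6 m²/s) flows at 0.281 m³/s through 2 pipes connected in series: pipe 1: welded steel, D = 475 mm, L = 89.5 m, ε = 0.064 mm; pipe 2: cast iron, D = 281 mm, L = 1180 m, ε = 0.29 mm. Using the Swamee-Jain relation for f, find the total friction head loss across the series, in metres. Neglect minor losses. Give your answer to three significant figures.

H ≈ 89.3 m

Pipe 1: V = 1.586 m/s, Re = 4.92×10^5, ε/D = 1.35×10^-4, f = 0.01488, h_1 = f(L/D)V²/2g = 0.3594 m
Pipe 2: V = 4.531 m/s, Re = 8.32×10^5, ε/D = 0.00103, f = 0.02024, h_2 = f(L/D)V²/2g = 88.94 m
Series → Q common, losses add: H = Σh = 89.30 m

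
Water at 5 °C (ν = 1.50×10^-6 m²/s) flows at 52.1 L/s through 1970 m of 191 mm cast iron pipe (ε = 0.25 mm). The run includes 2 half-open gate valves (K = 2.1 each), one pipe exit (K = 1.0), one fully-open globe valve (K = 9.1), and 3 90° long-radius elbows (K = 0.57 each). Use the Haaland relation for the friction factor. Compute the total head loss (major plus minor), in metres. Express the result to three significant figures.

H_L ≈ 40.8 m

V = 4Q/(πD²) = 1.818 m/s; V²/2g = 0.1685 m
Re = 2.32×10^5, ε/D = 0.00131 → f = 0.02194 (Haaland)
Major: h_f = f(L/D)·V²/2g = 0.02194·10314·0.1685 = 38.13 m
Minor: ΣK = 16.0; h_m = ΣK·V²/2g = 2.698 m
Total H_L = 38.13 + 2.698 = 40.83 m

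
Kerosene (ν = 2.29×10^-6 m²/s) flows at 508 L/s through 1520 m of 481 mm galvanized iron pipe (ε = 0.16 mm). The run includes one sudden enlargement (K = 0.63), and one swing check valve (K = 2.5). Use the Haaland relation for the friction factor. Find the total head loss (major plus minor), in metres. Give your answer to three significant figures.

V = 4Q/(πD²) = 2.796 m/s; V²/2g = 0.3984 m
Re = 5.87×10^5, ε/D = 3.33×10^-4 → f = 0.01626 (Haaland)
Major: h_f = f(L/D)·V²/2g = 0.01626·3160·0.3984 = 20.47 m
Minor: ΣK = 3.13; h_m = ΣK·V²/2g = 1.247 m
Total H_L = 20.47 + 1.247 = 21.72 m

H_L ≈ 21.7 m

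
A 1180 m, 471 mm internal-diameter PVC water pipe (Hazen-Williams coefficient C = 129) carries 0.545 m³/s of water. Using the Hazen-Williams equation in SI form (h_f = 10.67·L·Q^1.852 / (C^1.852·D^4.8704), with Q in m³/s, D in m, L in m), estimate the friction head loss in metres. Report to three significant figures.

h_f ≈ 19.7 m

h_f = 10.67·1180·0.545^1.852 / (129^1.852·0.471^4.8704) = 19.75 m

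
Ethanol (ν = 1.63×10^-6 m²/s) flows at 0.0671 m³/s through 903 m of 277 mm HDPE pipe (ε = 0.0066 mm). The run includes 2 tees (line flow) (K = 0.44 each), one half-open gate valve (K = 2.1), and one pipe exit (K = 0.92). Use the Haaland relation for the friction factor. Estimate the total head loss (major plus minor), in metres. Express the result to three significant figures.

V = 4Q/(πD²) = 1.113 m/s; V²/2g = 0.06319 m
Re = 1.89×10^5, ε/D = 2.38×10^-5 → f = 0.01581 (Haaland)
Major: h_f = f(L/D)·V²/2g = 0.01581·3260·0.06319 = 3.257 m
Minor: ΣK = 3.90; h_m = ΣK·V²/2g = 0.2464 m
Total H_L = 3.257 + 0.2464 = 3.504 m

H_L ≈ 3.50 m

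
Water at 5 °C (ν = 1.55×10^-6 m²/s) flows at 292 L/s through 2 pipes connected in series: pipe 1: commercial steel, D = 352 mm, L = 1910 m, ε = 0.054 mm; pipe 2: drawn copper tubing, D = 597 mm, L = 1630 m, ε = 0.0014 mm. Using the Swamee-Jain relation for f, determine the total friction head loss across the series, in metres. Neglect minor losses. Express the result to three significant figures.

Pipe 1: V = 3.001 m/s, Re = 6.81×10^5, ε/D = 1.53×10^-4, f = 0.01464, h_1 = f(L/D)V²/2g = 36.46 m
Pipe 2: V = 1.043 m/s, Re = 4.02×10^5, ε/D = 2.35×10^-6, f = 0.01365, h_2 = f(L/D)V²/2g = 2.067 m
Series → Q common, losses add: H = Σh = 38.52 m

H ≈ 38.5 m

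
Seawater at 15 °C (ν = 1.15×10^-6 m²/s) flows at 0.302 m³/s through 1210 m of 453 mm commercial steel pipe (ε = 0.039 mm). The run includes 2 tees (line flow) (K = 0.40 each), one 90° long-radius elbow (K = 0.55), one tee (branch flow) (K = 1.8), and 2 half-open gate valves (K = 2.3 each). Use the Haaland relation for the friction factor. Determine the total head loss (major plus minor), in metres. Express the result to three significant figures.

H_L ≈ 7.84 m

V = 4Q/(πD²) = 1.874 m/s; V²/2g = 0.1790 m
Re = 7.38×10^5, ε/D = 8.61×10^-5 → f = 0.01350 (Haaland)
Major: h_f = f(L/D)·V²/2g = 0.01350·2671·0.1790 = 6.453 m
Minor: ΣK = 7.75; h_m = ΣK·V²/2g = 1.387 m
Total H_L = 6.453 + 1.387 = 7.840 m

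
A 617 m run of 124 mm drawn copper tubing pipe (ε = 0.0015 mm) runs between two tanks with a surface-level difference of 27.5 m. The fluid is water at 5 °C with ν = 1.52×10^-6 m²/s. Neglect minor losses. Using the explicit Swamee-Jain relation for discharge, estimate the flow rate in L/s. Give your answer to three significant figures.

Q ≈ 31.9 L/s

Swamee-Jain (Type II): Q = -0.965·√(gD⁵h_f/L)·ln[ε/(3.7D) + √(3.17ν²L/(gD³h_f))]
√(gD⁵h_f/L) = √(9.81·0.124⁵·27.5/617) = 0.003580
ε/(3.7D) = 3.27×10^-6; √(3.17ν²L/(gD³h_f)) = 9.37×10^-5
Q = -0.965·0.003580·ln(9.700×10^-5) = 0.03193 m³/s
Check: V = 2.64 m/s, Re = 2.16×10^5, f = 0.01542, h_f = 27.3 m ≈ 27.5 m ✓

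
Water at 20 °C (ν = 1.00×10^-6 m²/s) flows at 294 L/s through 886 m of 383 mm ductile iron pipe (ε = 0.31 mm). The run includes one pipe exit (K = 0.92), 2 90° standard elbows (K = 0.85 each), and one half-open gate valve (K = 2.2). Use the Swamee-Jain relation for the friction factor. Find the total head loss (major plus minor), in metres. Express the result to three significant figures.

H_L ≈ 16.3 m

V = 4Q/(πD²) = 2.552 m/s; V²/2g = 0.3319 m
Re = 9.77×10^5, ε/D = 8.09×10^-4 → f = 0.01912 (Swamee-Jain)
Major: h_f = f(L/D)·V²/2g = 0.01912·2313·0.3319 = 14.68 m
Minor: ΣK = 4.82; h_m = ΣK·V²/2g = 1.600 m
Total H_L = 14.68 + 1.600 = 16.28 m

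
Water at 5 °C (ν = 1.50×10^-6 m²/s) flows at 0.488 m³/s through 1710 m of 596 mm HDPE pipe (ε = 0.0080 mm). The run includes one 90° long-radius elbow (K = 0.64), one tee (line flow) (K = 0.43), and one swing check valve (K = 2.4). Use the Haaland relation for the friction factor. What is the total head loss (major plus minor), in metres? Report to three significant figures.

V = 4Q/(πD²) = 1.749 m/s; V²/2g = 0.1559 m
Re = 6.95×10^5, ε/D = 1.34×10^-5 → f = 0.01252 (Haaland)
Major: h_f = f(L/D)·V²/2g = 0.01252·2869·0.1559 = 5.602 m
Minor: ΣK = 3.47; h_m = ΣK·V²/2g = 0.5411 m
Total H_L = 5.602 + 0.5411 = 6.143 m

H_L ≈ 6.14 m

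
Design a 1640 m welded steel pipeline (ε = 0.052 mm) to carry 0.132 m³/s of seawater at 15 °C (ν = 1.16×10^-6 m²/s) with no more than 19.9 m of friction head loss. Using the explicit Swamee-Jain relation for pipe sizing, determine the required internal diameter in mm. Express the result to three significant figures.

D ≈ 287 mm

Swamee-Jain (Type III): D = 0.66·[ε^1.25·(LQ²/(gh_f))^4.75 + ν·Q^9.4·(L/(gh_f))^5.2]^0.04
LQ²/(gh_f) = 0.1464; L/(gh_f) = 8.401
Term 1 = ε^1.25·(…)^4.75 = 4.80×10^-10; Term 2 = ν·Q^9.4·(…)^5.2 = 4.02×10^-10
D = 0.66·(4.80×10^-10 + 4.02×10^-10)^0.04 = 0.2867 m = 287 mm
Check: V = 2.05 m/s, Re = 5.05×10^5, f = 0.01532, h_f = 18.7 m ≈ 19.9 m ✓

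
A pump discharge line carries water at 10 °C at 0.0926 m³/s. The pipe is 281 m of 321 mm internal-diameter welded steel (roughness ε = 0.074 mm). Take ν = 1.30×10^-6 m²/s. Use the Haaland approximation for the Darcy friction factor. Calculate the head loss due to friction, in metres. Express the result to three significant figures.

V = 4Q/(πD²) = 4·0.0926/(π·0.321²) = 1.144 m/s
Re = VD/ν = 1.144·0.321/1.30×10^-6 = 2.83×10^5 → turbulent
ε/D = 0.074/321 = 2.31×10^-4
Haaland: f = 0.01640
h_f = f(L/D)V²/(2g) = 0.01640·(281/0.321)·1.144²/(2·9.81) = 0.9580 m

h_f ≈ 0.958 m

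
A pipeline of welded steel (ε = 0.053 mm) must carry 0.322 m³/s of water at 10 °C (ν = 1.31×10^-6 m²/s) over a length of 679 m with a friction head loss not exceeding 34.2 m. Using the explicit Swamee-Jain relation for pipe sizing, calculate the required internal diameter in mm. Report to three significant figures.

D ≈ 304 mm

Swamee-Jain (Type III): D = 0.66·[ε^1.25·(LQ²/(gh_f))^4.75 + ν·Q^9.4·(L/(gh_f))^5.2]^0.04
LQ²/(gh_f) = 0.2098; L/(gh_f) = 2.024
Term 1 = ε^1.25·(…)^4.75 = 2.72×10^-9; Term 2 = ν·Q^9.4·(…)^5.2 = 1.21×10^-9
D = 0.66·(2.72×10^-9 + 1.21×10^-9)^0.04 = 0.3043 m = 304 mm
Check: V = 4.43 m/s, Re = 1.03×10^6, f = 0.01445, h_f = 32.2 m ≈ 34.2 m ✓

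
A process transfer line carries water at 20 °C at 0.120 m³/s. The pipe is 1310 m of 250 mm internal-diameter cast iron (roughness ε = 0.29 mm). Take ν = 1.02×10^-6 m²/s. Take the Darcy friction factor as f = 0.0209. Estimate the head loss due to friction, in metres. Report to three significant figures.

h_f ≈ 33.4 m

V = 4Q/(πD²) = 4·0.120/(π·0.250²) = 2.445 m/s
h_f = f(L/D)V²/(2g) = 0.02090·(1310/0.250)·2.445²/(2·9.81) = 33.36 m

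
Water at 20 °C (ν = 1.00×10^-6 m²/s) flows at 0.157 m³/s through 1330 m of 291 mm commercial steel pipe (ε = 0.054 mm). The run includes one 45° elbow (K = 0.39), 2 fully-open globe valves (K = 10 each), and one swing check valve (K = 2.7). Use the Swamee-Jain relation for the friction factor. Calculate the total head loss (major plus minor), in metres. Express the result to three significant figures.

V = 4Q/(πD²) = 2.361 m/s; V²/2g = 0.2840 m
Re = 6.87×10^5, ε/D = 1.86×10^-4 → f = 0.01498 (Swamee-Jain)
Major: h_f = f(L/D)·V²/2g = 0.01498·4570·0.2840 = 19.45 m
Minor: ΣK = 23.1; h_m = ΣK·V²/2g = 6.558 m
Total H_L = 19.45 + 6.558 = 26.00 m

H_L ≈ 26.0 m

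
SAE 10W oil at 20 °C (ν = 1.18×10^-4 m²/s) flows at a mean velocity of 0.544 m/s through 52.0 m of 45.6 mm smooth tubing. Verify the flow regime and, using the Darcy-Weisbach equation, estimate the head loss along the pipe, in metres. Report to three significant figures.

h_f ≈ 5.24 m

Re = VD/ν = 0.544·0.04560/1.18×10^-4 = 210 → laminar (Re < 2300)
f = 64/Re = 0.3044
h_f = f(L/D)V²/(2g) = 0.3044·(52.0/0.04560)·0.544²/(2·9.81) = 5.236 m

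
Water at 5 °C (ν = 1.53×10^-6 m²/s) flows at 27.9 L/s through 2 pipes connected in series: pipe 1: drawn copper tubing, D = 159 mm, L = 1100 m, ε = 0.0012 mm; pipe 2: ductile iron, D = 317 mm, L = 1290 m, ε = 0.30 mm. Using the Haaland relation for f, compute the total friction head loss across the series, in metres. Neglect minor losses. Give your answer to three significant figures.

Pipe 1: V = 1.405 m/s, Re = 1.46×10^5, ε/D = 7.55×10^-6, f = 0.01653, h_1 = f(L/D)V²/2g = 11.51 m
Pipe 2: V = 0.3535 m/s, Re = 7.32×10^4, ε/D = 9.46×10^-4, f = 0.02248, h_2 = f(L/D)V²/2g = 0.5827 m
Series → Q common, losses add: H = Σh = 12.09 m

H ≈ 12.1 m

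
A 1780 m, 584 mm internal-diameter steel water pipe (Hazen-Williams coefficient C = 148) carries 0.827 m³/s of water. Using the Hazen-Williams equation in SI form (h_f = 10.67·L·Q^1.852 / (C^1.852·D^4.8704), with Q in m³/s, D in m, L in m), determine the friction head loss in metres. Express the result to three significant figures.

h_f = 10.67·1780·0.827^1.852 / (148^1.852·0.584^4.8704) = 17.54 m

h_f ≈ 17.5 m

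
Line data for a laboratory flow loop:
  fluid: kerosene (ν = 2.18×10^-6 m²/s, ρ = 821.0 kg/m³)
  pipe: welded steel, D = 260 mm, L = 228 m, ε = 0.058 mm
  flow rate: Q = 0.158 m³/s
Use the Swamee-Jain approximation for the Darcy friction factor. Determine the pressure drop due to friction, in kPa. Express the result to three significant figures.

Δp ≈ 51.7 kPa

V = 4Q/(πD²) = 4·0.158/(π·0.260²) = 2.976 m/s
Re = VD/ν = 2.976·0.260/2.18×10^-6 = 3.55×10^5 → turbulent
ε/D = 0.058/260 = 2.23×10^-4
Swamee-Jain: f = 0.01621
h_f = f(L/D)V²/(2g) = 0.01621·(228/0.260)·2.976²/(2·9.81) = 6.417 m
Δp = ρg·h_f = 821.0·9.81·6.417 = 51.68 kPa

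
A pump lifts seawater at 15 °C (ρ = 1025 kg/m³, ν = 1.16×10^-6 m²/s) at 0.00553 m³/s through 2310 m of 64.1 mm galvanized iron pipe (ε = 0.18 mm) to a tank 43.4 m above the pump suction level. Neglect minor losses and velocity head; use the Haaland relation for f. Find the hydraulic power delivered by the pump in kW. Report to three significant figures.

V = 4Q/(πD²) = 1.714 m/s; Re = 9.47×10^4; ε/D = 0.00281; f = 0.02702
h_f = f(L/D)V²/2g = 145.8 m
Total head H = z + h_f = 43.4 + 145.8 = 189.2 m
P_hyd = ρgQH = 1025·9.81·0.00553·189.2 = 10.52 kW

P_hyd ≈ 10.5 kW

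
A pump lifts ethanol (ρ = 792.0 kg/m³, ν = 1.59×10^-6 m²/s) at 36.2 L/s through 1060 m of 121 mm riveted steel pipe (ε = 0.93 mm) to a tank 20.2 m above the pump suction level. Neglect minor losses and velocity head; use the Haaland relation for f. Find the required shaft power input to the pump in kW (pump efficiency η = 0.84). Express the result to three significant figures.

P_shaft ≈ 58.8 kW

V = 4Q/(πD²) = 3.148 m/s; Re = 2.40×10^5; ε/D = 0.00769; f = 0.03509
h_f = f(L/D)V²/2g = 155.3 m
Total head H = z + h_f = 20.2 + 155.3 = 175.5 m
P_hyd = ρgQH = 792.0·9.81·0.0362·175.5 = 49.35 kW
P_shaft = P_hyd/η = 49.35/0.84 = 58.75 kW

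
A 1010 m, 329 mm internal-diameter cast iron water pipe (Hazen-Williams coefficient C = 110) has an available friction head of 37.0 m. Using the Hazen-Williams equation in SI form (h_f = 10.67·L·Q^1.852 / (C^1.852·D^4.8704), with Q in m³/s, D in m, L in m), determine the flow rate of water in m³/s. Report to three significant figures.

Q ≈ 0.276 m³/s

Rearranging: Q = [h_f·C^1.852·D^4.8704 / (10.67·L)]^(1/1.852)
Q = [37.0·110^1.852·0.329^4.8704 / (10.67·1010)]^0.540 = 0.2761 m³/s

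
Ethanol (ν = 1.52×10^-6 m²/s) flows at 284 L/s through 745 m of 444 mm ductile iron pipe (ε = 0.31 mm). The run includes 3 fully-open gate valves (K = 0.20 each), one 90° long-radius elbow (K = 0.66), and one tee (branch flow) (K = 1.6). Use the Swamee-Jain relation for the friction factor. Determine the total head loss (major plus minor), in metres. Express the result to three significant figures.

H_L ≈ 5.92 m

V = 4Q/(πD²) = 1.834 m/s; V²/2g = 0.1715 m
Re = 5.36×10^5, ε/D = 6.98×10^-4 → f = 0.01886 (Swamee-Jain)
Major: h_f = f(L/D)·V²/2g = 0.01886·1678·0.1715 = 5.427 m
Minor: ΣK = 2.86; h_m = ΣK·V²/2g = 0.4904 m
Total H_L = 5.427 + 0.4904 = 5.918 m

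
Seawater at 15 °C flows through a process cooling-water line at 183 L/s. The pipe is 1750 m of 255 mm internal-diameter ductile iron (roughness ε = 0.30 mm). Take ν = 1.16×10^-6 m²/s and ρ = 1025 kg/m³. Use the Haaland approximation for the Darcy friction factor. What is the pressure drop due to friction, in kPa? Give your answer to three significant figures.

V = 4Q/(πD²) = 4·0.183/(π·0.255²) = 3.583 m/s
Re = VD/ν = 3.583·0.255/1.16×10^-6 = 7.88×10^5 → turbulent
ε/D = 0.30/255 = 0.00118
Haaland: f = 0.02078
h_f = f(L/D)V²/(2g) = 0.02078·(1750/0.255)·3.583²/(2·9.81) = 93.31 m
Δp = ρg·h_f = 1025·9.81·93.31 = 938.3 kPa

Δp ≈ 938 kPa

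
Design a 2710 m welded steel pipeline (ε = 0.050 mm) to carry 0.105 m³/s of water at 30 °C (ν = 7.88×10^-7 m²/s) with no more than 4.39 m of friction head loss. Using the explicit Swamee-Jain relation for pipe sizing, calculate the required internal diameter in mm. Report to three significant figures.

Swamee-Jain (Type III): D = 0.66·[ε^1.25·(LQ²/(gh_f))^4.75 + ν·Q^9.4·(L/(gh_f))^5.2]^0.04
LQ²/(gh_f) = 0.6938; L/(gh_f) = 62.93
Term 1 = ε^1.25·(…)^4.75 = 7.40×10^-7; Term 2 = ν·Q^9.4·(…)^5.2 = 1.12×10^-6
D = 0.66·(7.40×10^-7 + 1.12×10^-6)^0.04 = 0.3893 m = 389 mm
Check: V = 0.882 m/s, Re = 4.36×10^5, f = 0.01501, h_f = 4.14 m ≈ 4.39 m ✓

D ≈ 389 mm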